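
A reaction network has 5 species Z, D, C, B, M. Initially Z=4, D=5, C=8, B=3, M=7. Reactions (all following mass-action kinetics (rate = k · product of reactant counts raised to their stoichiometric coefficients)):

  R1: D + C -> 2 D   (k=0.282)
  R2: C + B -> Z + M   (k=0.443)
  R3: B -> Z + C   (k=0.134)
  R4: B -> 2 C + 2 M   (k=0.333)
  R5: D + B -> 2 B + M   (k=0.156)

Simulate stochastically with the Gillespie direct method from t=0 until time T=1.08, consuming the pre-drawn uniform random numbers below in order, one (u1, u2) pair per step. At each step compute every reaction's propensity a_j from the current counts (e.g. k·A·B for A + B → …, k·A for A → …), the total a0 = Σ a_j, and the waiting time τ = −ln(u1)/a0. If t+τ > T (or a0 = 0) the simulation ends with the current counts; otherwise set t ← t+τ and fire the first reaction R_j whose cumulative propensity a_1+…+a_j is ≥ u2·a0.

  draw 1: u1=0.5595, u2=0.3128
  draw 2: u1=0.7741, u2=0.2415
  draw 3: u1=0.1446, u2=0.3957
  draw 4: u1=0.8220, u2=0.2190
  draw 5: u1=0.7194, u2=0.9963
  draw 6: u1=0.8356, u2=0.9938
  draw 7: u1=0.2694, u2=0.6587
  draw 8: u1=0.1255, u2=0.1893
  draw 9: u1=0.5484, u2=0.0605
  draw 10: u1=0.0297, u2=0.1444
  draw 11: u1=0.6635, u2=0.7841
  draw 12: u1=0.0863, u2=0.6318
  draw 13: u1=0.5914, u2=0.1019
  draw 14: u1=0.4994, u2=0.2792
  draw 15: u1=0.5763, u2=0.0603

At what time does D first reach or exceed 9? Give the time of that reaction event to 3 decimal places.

Threshold first reached at t = 0.120

t=0.000: Z=4 D=5 C=8 B=3 M=7
Draw 1: a1=11.280, a2=10.632, a3=0.402, a4=0.999, a5=2.340, a0=25.653; τ=−ln(0.5595)/25.653=0.023 → t=0.023; u2·a0=0.3128·25.653=8.024 ≤ a1=11.280 → R1 fires; Z=4 D=6 C=7 B=3 M=7
Draw 2: a1=11.844, a2=9.303, a3=0.402, a4=0.999, a5=2.808, a0=25.356; τ=−ln(0.7741)/25.356=0.010 → t=0.033; u2·a0=0.2415·25.356=6.123 ≤ a1=11.844 → R1 fires; Z=4 D=7 C=6 B=3 M=7
Draw 3: a1=11.844, a2=7.974, a3=0.402, a4=0.999, a5=3.276, a0=24.495; τ=−ln(0.1446)/24.495=0.079 → t=0.112; u2·a0=0.3957·24.495=9.693 ≤ a1=11.844 → R1 fires; Z=4 D=8 C=5 B=3 M=7
Draw 4: a1=11.280, a2=6.645, a3=0.402, a4=0.999, a5=3.744, a0=23.070; τ=−ln(0.8220)/23.070=0.008 → t=0.120; u2·a0=0.2190·23.070=5.052 ≤ a1=11.280 → R1 fires; Z=4 D=9 C=4 B=3 M=7
Draw 5: a1=10.152, a2=5.316, a3=0.402, a4=0.999, a5=4.212, a0=21.081; τ=−ln(0.7194)/21.081=0.016 → t=0.136; u2·a0=0.9963·21.081=21.003; a1+…+a4=16.869 < 21.003 ≤ a1+…+a5=21.081 → R5 fires; Z=4 D=8 C=4 B=4 M=8
Draw 6: a1=9.024, a2=7.088, a3=0.536, a4=1.332, a5=4.992, a0=22.972; τ=−ln(0.8356)/22.972=0.008 → t=0.144; u2·a0=0.9938·22.972=22.830; a1+…+a4=17.980 < 22.830 ≤ a1+…+a5=22.972 → R5 fires; Z=4 D=7 C=4 B=5 M=9
Draw 7: a1=7.896, a2=8.860, a3=0.670, a4=1.665, a5=5.460, a0=24.551; τ=−ln(0.2694)/24.551=0.053 → t=0.197; u2·a0=0.6587·24.551=16.172; a1=7.896 < 16.172 ≤ a1+a2=16.756 → R2 fires; Z=5 D=7 C=3 B=4 M=10
Draw 8: a1=5.922, a2=5.316, a3=0.536, a4=1.332, a5=4.368, a0=17.474; τ=−ln(0.1255)/17.474=0.119 → t=0.316; u2·a0=0.1893·17.474=3.308 ≤ a1=5.922 → R1 fires; Z=5 D=8 C=2 B=4 M=10
Draw 9: a1=4.512, a2=3.544, a3=0.536, a4=1.332, a5=4.992, a0=14.916; τ=−ln(0.5484)/14.916=0.040 → t=0.356; u2·a0=0.0605·14.916=0.902 ≤ a1=4.512 → R1 fires; Z=5 D=9 C=1 B=4 M=10
Draw 10: a1=2.538, a2=1.772, a3=0.536, a4=1.332, a5=5.616, a0=11.794; τ=−ln(0.0297)/11.794=0.298 → t=0.654; u2·a0=0.1444·11.794=1.703 ≤ a1=2.538 → R1 fires; Z=5 D=10 C=0 B=4 M=10
Draw 11: a1=0.000, a2=0.000, a3=0.536, a4=1.332, a5=6.240, a0=8.108; τ=−ln(0.6635)/8.108=0.051 → t=0.705; u2·a0=0.7841·8.108=6.357; a1+…+a4=1.868 < 6.357 ≤ a1+…+a5=8.108 → R5 fires; Z=5 D=9 C=0 B=5 M=11
Draw 12: a1=0.000, a2=0.000, a3=0.670, a4=1.665, a5=7.020, a0=9.355; τ=−ln(0.0863)/9.355=0.262 → t=0.967; u2·a0=0.6318·9.355=5.910; a1+…+a4=2.335 < 5.910 ≤ a1+…+a5=9.355 → R5 fires; Z=5 D=8 C=0 B=6 M=12
Draw 13: a1=0.000, a2=0.000, a3=0.804, a4=1.998, a5=7.488, a0=10.290; τ=−ln(0.5914)/10.290=0.051 → t=1.018; u2·a0=0.1019·10.290=1.049; a1+…+a3=0.804 < 1.049 ≤ a1+…+a4=2.802 → R4 fires; Z=5 D=8 C=2 B=5 M=14
Draw 14: a1=4.512, a2=4.430, a3=0.670, a4=1.665, a5=6.240, a0=17.517; τ=−ln(0.4994)/17.517=0.040 → t=1.057; u2·a0=0.2792·17.517=4.891; a1=4.512 < 4.891 ≤ a1+a2=8.942 → R2 fires; Z=6 D=8 C=1 B=4 M=15
Draw 15: a1=2.256, a2=1.772, a3=0.536, a4=1.332, a5=4.992, a0=10.888; τ=−ln(0.5763)/10.888=0.051 → t=1.108 > T=1.08: stop.
D first becomes ≥ 9 when it reaches 9 at the event at t=0.120.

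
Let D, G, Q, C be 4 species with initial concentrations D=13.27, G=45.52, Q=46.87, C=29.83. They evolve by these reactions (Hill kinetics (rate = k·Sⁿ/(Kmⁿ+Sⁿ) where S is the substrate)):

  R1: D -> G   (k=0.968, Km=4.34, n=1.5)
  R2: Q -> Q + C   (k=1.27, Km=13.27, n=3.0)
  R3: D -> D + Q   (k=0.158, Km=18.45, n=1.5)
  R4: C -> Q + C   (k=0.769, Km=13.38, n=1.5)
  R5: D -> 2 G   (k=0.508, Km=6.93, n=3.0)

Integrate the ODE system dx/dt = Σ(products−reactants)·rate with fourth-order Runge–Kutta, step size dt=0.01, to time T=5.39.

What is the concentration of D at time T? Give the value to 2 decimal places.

RK4 with dt=0.01: 539 steps to T=5.39. Trajectory (selected grid times):
t=0.00: D=13.27 G=45.52 Q=46.87 C=29.83
t=0.60: D=12.52 G=46.53 Q=47.26 C=30.58
t=1.20: D=11.78 G=47.53 Q=47.65 C=31.32
t=1.80: D=11.07 G=48.49 Q=48.05 C=32.07
t=2.40: D=10.36 G=49.44 Q=48.44 C=32.81
t=2.99: D=9.69 G=50.33 Q=48.83 C=33.55
t=3.59: D=9.04 G=51.21 Q=49.22 C=34.30
t=4.19: D=8.40 G=52.04 Q=49.62 C=35.04
t=4.79: D=7.80 G=52.83 Q=50.01 C=35.79
t=5.39: D=7.22 G=53.58 Q=50.41 C=36.54
Read off D at T=5.39: 7.22

D at T = 7.22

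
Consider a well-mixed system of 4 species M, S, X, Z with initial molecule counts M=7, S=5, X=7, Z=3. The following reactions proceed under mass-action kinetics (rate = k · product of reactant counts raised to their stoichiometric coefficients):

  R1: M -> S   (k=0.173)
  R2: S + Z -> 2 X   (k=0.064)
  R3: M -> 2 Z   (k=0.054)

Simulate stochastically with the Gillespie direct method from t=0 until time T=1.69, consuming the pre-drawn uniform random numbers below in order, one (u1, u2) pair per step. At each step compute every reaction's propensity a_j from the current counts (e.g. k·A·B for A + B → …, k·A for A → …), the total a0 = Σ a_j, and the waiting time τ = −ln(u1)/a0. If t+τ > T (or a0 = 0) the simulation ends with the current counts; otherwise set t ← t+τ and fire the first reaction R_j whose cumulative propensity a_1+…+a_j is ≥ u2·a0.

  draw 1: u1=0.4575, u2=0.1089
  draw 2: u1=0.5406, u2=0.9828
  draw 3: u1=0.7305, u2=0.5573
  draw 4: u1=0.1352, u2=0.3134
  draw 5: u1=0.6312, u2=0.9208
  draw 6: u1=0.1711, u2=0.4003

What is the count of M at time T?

M at T = 3

t=0.000: M=7 S=5 X=7 Z=3
Draw 1: a1=1.211, a2=0.960, a3=0.378, a0=2.549; τ=−ln(0.4575)/2.549=0.307 → t=0.307; u2·a0=0.1089·2.549=0.278 ≤ a1=1.211 → R1 fires; M=6 S=6 X=7 Z=3
Draw 2: a1=1.038, a2=1.152, a3=0.324, a0=2.514; τ=−ln(0.5406)/2.514=0.245 → t=0.551; u2·a0=0.9828·2.514=2.471; a1+a2=2.190 < 2.471 ≤ a1+…+a3=2.514 → R3 fires; M=5 S=6 X=7 Z=5
Draw 3: a1=0.865, a2=1.920, a3=0.270, a0=3.055; τ=−ln(0.7305)/3.055=0.103 → t=0.654; u2·a0=0.5573·3.055=1.703; a1=0.865 < 1.703 ≤ a1+a2=2.785 → R2 fires; M=5 S=5 X=9 Z=4
Draw 4: a1=0.865, a2=1.280, a3=0.270, a0=2.415; τ=−ln(0.1352)/2.415=0.829 → t=1.483; u2·a0=0.3134·2.415=0.757 ≤ a1=0.865 → R1 fires; M=4 S=6 X=9 Z=4
Draw 5: a1=0.692, a2=1.536, a3=0.216, a0=2.444; τ=−ln(0.6312)/2.444=0.188 → t=1.671; u2·a0=0.9208·2.444=2.250; a1+a2=2.228 < 2.250 ≤ a1+…+a3=2.444 → R3 fires; M=3 S=6 X=9 Z=6
Draw 6: a1=0.519, a2=2.304, a3=0.162, a0=2.985; τ=−ln(0.1711)/2.985=0.591 → t=2.263 > T=1.69: stop.
Read off M at T=1.69: 3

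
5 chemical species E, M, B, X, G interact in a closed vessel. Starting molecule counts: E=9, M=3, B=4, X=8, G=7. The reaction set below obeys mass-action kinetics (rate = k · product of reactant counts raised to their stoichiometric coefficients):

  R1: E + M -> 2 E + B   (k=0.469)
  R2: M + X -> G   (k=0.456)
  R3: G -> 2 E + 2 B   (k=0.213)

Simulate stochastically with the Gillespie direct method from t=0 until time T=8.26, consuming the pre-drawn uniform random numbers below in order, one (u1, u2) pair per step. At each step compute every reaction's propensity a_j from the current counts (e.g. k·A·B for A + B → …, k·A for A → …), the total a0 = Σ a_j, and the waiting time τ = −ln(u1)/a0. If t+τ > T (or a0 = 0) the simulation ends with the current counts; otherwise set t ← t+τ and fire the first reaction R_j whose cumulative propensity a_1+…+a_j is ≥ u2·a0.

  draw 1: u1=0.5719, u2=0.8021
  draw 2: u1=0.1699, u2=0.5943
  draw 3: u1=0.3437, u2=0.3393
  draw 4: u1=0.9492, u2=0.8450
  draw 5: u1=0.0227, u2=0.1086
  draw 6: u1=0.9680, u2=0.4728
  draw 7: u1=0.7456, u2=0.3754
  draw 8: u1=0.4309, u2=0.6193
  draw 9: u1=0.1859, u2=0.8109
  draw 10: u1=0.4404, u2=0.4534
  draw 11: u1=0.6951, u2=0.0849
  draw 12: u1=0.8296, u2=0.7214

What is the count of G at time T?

t=0.000: E=9 M=3 B=4 X=8 G=7
Draw 1: a1=12.663, a2=10.944, a3=1.491, a0=25.098; τ=−ln(0.5719)/25.098=0.022 → t=0.022; u2·a0=0.8021·25.098=20.131; a1=12.663 < 20.131 ≤ a1+a2=23.607 → R2 fires; E=9 M=2 B=4 X=7 G=8
Draw 2: a1=8.442, a2=6.384, a3=1.704, a0=16.530; τ=−ln(0.1699)/16.530=0.107 → t=0.129; u2·a0=0.5943·16.530=9.824; a1=8.442 < 9.824 ≤ a1+a2=14.826 → R2 fires; E=9 M=1 B=4 X=6 G=9
Draw 3: a1=4.221, a2=2.736, a3=1.917, a0=8.874; τ=−ln(0.3437)/8.874=0.120 → t=0.250; u2·a0=0.3393·8.874=3.011 ≤ a1=4.221 → R1 fires; E=10 M=0 B=5 X=6 G=9
Draw 4: a1=0.000, a2=0.000, a3=1.917, a0=1.917; τ=−ln(0.9492)/1.917=0.027 → t=0.277; u2·a0=0.8450·1.917=1.620; a1+a2=0.000 < 1.620 ≤ a1+…+a3=1.917 → R3 fires; E=12 M=0 B=7 X=6 G=8
Draw 5: a1=0.000, a2=0.000, a3=1.704, a0=1.704; τ=−ln(0.0227)/1.704=2.221 → t=2.499; u2·a0=0.1086·1.704=0.185; a1+a2=0.000 < 0.185 ≤ a1+…+a3=1.704 → R3 fires; E=14 M=0 B=9 X=6 G=7
Draw 6: a1=0.000, a2=0.000, a3=1.491, a0=1.491; τ=−ln(0.9680)/1.491=0.022 → t=2.520; u2·a0=0.4728·1.491=0.705; a1+a2=0.000 < 0.705 ≤ a1+…+a3=1.491 → R3 fires; E=16 M=0 B=11 X=6 G=6
Draw 7: a1=0.000, a2=0.000, a3=1.278, a0=1.278; τ=−ln(0.7456)/1.278=0.230 → t=2.750; u2·a0=0.3754·1.278=0.480; a1+a2=0.000 < 0.480 ≤ a1+…+a3=1.278 → R3 fires; E=18 M=0 B=13 X=6 G=5
Draw 8: a1=0.000, a2=0.000, a3=1.065, a0=1.065; τ=−ln(0.4309)/1.065=0.790 → t=3.541; u2·a0=0.6193·1.065=0.660; a1+a2=0.000 < 0.660 ≤ a1+…+a3=1.065 → R3 fires; E=20 M=0 B=15 X=6 G=4
Draw 9: a1=0.000, a2=0.000, a3=0.852, a0=0.852; τ=−ln(0.1859)/0.852=1.975 → t=5.515; u2·a0=0.8109·0.852=0.691; a1+a2=0.000 < 0.691 ≤ a1+…+a3=0.852 → R3 fires; E=22 M=0 B=17 X=6 G=3
Draw 10: a1=0.000, a2=0.000, a3=0.639, a0=0.639; τ=−ln(0.4404)/0.639=1.283 → t=6.799; u2·a0=0.4534·0.639=0.290; a1+a2=0.000 < 0.290 ≤ a1+…+a3=0.639 → R3 fires; E=24 M=0 B=19 X=6 G=2
Draw 11: a1=0.000, a2=0.000, a3=0.426, a0=0.426; τ=−ln(0.6951)/0.426=0.854 → t=7.652; u2·a0=0.0849·0.426=0.036; a1+a2=0.000 < 0.036 ≤ a1+…+a3=0.426 → R3 fires; E=26 M=0 B=21 X=6 G=1
Draw 12: a1=0.000, a2=0.000, a3=0.213, a0=0.213; τ=−ln(0.8296)/0.213=0.877 → t=8.530 > T=8.26: stop.
Read off G at T=8.26: 1

G at T = 1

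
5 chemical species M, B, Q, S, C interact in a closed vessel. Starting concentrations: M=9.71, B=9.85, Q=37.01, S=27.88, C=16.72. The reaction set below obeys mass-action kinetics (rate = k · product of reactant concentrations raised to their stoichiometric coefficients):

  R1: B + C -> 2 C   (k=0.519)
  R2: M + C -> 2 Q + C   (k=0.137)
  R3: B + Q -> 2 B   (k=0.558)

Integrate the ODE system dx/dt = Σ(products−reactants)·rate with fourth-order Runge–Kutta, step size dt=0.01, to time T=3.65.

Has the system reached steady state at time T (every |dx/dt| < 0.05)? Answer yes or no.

RK4 with dt=0.01: 365 steps to T=3.65. Trajectory (selected grid times):
t=0.00: M=9.71 B=9.85 Q=37.01 S=27.88 C=16.72
t=0.41: M=0.72 B=0.08 Q=22.26 S=27.88 C=59.23
t=0.81: M=0.03 B=0.00 Q=23.58 S=27.88 C=59.36
t=1.22: M=0.00 B=0.00 Q=23.64 S=27.88 C=59.36
t=1.62: M=0.00 B=0.00 Q=23.64 S=27.88 C=59.36
t=2.03: M=0.00 B=0.00 Q=23.64 S=27.88 C=59.36
t=2.43: M=0.00 B=0.00 Q=23.64 S=27.88 C=59.36
t=2.84: M=0.00 B=0.00 Q=23.64 S=27.88 C=59.36
t=3.24: M=0.00 B=0.00 Q=23.64 S=27.88 C=59.36
t=3.65: M=0.00 B=0.00 Q=23.64 S=27.88 C=59.36
Rates at T: R1=0.0000, R2=0.0000, R3=0.0000
dx/dt at T (Σ net stoichiometry × rate): M=-0.0000, B=-0.0000, Q=+0.0000, S=+0.0000, C=+0.0000
Largest |dx/dt| is |+0.0000| (Q) < 0.05 → steady.

Steady state at T: yes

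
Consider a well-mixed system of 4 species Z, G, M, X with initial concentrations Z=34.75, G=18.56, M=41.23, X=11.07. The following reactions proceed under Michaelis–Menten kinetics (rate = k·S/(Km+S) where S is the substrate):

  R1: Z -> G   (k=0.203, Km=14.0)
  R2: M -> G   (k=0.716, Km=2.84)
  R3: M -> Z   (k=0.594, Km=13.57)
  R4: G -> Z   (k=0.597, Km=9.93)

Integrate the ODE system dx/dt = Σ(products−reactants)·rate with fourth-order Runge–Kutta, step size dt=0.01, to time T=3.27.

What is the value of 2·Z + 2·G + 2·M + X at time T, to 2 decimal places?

Value at T = 200.15

Check how each reaction changes W = 2·Z + 2·G + 2·M + X (weight of products minus weight of reactants):
R1: Z -> G: (2·1) − (2·1) = 2 − 2 = 0
R2: M -> G: (2·1) − (2·1) = 2 − 2 = 0
R3: M -> Z: (2·1) − (2·1) = 2 − 2 = 0
R4: G -> Z: (2·1) − (2·1) = 2 − 2 = 0
Every reaction leaves W unchanged, so W is conserved and no simulation is needed: W(T) = W(0) = 2·34.75 + 2·18.56 + 2·41.23 + 11.07 = 200.15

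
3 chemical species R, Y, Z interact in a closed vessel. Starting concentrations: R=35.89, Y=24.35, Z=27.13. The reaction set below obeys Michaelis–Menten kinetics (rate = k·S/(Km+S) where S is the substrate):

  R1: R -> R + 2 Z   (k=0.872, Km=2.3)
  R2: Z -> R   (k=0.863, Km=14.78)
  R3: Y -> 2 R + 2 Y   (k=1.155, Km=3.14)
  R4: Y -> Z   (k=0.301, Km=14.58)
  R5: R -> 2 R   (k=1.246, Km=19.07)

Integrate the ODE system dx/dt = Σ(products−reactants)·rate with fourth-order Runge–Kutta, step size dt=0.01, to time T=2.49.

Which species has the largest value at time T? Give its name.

RK4 with dt=0.01: 249 steps to T=2.49. Trajectory (selected grid times):
t=0.00: R=35.89 Y=24.35 Z=27.13
t=0.28: R=36.85 Y=24.58 Z=27.49
t=0.55: R=37.78 Y=24.81 Z=27.83
t=0.83: R=38.74 Y=25.04 Z=28.18
t=1.11: R=39.71 Y=25.28 Z=28.54
t=1.38: R=40.65 Y=25.50 Z=28.88
t=1.66: R=41.62 Y=25.74 Z=29.24
t=1.94: R=42.60 Y=25.97 Z=29.59
t=2.21: R=43.55 Y=26.20 Z=29.94
t=2.49: R=44.53 Y=26.43 Z=30.29
At T=2.49: R=44.53 Y=26.43 Z=30.29; the largest is R.

Dominant species at T: R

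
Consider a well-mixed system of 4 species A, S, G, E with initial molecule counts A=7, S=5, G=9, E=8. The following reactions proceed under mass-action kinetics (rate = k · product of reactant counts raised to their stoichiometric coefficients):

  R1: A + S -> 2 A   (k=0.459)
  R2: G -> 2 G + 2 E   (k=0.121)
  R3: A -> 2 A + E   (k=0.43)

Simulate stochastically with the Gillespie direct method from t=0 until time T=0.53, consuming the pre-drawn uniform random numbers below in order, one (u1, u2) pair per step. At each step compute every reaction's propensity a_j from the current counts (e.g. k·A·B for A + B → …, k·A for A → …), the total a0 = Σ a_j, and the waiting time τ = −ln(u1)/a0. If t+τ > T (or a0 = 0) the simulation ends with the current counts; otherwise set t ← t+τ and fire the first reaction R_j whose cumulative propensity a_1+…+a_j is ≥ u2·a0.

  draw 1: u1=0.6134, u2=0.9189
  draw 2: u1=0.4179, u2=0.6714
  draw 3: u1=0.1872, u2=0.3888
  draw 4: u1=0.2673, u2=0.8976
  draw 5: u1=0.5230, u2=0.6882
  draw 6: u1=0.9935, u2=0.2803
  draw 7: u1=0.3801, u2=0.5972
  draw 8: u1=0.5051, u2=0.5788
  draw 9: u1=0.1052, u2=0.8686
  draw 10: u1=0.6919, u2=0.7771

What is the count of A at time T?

t=0.000: A=7 S=5 G=9 E=8
Draw 1: a1=16.065, a2=1.089, a3=3.010, a0=20.164; τ=−ln(0.6134)/20.164=0.024 → t=0.024; u2·a0=0.9189·20.164=18.529; a1+a2=17.154 < 18.529 ≤ a1+…+a3=20.164 → R3 fires; A=8 S=5 G=9 E=9
Draw 2: a1=18.360, a2=1.089, a3=3.440, a0=22.889; τ=−ln(0.4179)/22.889=0.038 → t=0.062; u2·a0=0.6714·22.889=15.368 ≤ a1=18.360 → R1 fires; A=9 S=4 G=9 E=9
Draw 3: a1=16.524, a2=1.089, a3=3.870, a0=21.483; τ=−ln(0.1872)/21.483=0.078 → t=0.140; u2·a0=0.3888·21.483=8.353 ≤ a1=16.524 → R1 fires; A=10 S=3 G=9 E=9
Draw 4: a1=13.770, a2=1.089, a3=4.300, a0=19.159; τ=−ln(0.2673)/19.159=0.069 → t=0.209; u2·a0=0.8976·19.159=17.197; a1+a2=14.859 < 17.197 ≤ a1+…+a3=19.159 → R3 fires; A=11 S=3 G=9 E=10
Draw 5: a1=15.147, a2=1.089, a3=4.730, a0=20.966; τ=−ln(0.5230)/20.966=0.031 → t=0.240; u2·a0=0.6882·20.966=14.429 ≤ a1=15.147 → R1 fires; A=12 S=2 G=9 E=10
Draw 6: a1=11.016, a2=1.089, a3=5.160, a0=17.265; τ=−ln(0.9935)/17.265=0.000 → t=0.241; u2·a0=0.2803·17.265=4.839 ≤ a1=11.016 → R1 fires; A=13 S=1 G=9 E=10
Draw 7: a1=5.967, a2=1.089, a3=5.590, a0=12.646; τ=−ln(0.3801)/12.646=0.076 → t=0.317; u2·a0=0.5972·12.646=7.552; a1+a2=7.056 < 7.552 ≤ a1+…+a3=12.646 → R3 fires; A=14 S=1 G=9 E=11
Draw 8: a1=6.426, a2=1.089, a3=6.020, a0=13.535; τ=−ln(0.5051)/13.535=0.050 → t=0.367; u2·a0=0.5788·13.535=7.834; a1+a2=7.515 < 7.834 ≤ a1+…+a3=13.535 → R3 fires; A=15 S=1 G=9 E=12
Draw 9: a1=6.885, a2=1.089, a3=6.450, a0=14.424; τ=−ln(0.1052)/14.424=0.156 → t=0.524; u2·a0=0.8686·14.424=12.529; a1+a2=7.974 < 12.529 ≤ a1+…+a3=14.424 → R3 fires; A=16 S=1 G=9 E=13
Draw 10: a1=7.344, a2=1.089, a3=6.880, a0=15.313; τ=−ln(0.6919)/15.313=0.024 → t=0.548 > T=0.53: stop.
Read off A at T=0.53: 16

A at T = 16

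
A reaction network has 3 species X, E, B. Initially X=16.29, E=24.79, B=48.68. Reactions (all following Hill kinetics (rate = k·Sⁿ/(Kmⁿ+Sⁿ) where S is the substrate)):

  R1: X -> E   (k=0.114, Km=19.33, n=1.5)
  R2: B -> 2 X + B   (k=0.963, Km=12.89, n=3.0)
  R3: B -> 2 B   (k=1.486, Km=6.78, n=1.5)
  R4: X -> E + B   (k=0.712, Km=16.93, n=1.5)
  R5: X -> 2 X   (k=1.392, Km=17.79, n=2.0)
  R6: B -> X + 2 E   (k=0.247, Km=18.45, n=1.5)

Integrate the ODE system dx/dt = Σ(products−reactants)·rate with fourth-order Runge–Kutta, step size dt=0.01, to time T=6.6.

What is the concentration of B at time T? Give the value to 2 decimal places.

RK4 with dt=0.01: 660 steps to T=6.6. Trajectory (selected grid times):
t=0.00: X=16.29 E=24.79 B=48.68
t=0.73: X=18.01 E=25.38 B=49.83
t=1.47: X=19.78 E=26.01 B=51.01
t=2.20: X=21.55 E=26.65 B=52.20
t=2.93: X=23.35 E=27.31 B=53.40
t=3.67: X=25.20 E=27.99 B=54.63
t=4.40: X=27.04 E=28.69 B=55.86
t=5.13: X=28.90 E=29.40 B=57.10
t=5.87: X=30.80 E=30.13 B=58.38
t=6.60: X=32.68 E=30.87 B=59.64
Read off B at T=6.6: 59.64

B at T = 59.64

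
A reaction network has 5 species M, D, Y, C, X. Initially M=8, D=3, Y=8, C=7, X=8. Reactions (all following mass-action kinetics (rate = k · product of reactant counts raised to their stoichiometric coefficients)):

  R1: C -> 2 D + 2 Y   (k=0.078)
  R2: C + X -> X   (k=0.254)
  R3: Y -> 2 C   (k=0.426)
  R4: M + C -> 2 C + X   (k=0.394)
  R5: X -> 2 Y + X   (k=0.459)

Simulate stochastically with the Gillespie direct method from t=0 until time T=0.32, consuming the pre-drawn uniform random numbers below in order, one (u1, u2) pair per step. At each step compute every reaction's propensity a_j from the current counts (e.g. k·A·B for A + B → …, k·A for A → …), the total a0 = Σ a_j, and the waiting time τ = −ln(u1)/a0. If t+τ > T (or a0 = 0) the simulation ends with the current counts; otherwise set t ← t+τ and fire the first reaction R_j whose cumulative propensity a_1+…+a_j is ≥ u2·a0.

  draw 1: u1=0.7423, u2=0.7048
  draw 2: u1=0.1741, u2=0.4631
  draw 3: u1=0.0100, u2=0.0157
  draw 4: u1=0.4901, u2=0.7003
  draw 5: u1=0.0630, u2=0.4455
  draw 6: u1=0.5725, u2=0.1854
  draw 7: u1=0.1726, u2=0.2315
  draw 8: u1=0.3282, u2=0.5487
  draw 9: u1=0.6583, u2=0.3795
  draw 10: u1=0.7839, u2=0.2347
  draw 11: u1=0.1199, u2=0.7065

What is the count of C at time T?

C at T = 6

t=0.000: M=8 D=3 Y=8 C=7 X=8
Draw 1: a1=0.546, a2=14.224, a3=3.408, a4=22.064, a5=3.672, a0=43.914; τ=−ln(0.7423)/43.914=0.007 → t=0.007; u2·a0=0.7048·43.914=30.951; a1+…+a3=18.178 < 30.951 ≤ a1+…+a4=40.242 → R4 fires; M=7 D=3 Y=8 C=8 X=9
Draw 2: a1=0.624, a2=18.288, a3=3.408, a4=22.064, a5=4.131, a0=48.515; τ=−ln(0.1741)/48.515=0.036 → t=0.043; u2·a0=0.4631·48.515=22.467; a1+…+a3=22.320 < 22.467 ≤ a1+…+a4=44.384 → R4 fires; M=6 D=3 Y=8 C=9 X=10
Draw 3: a1=0.702, a2=22.860, a3=3.408, a4=21.276, a5=4.590, a0=52.836; τ=−ln(0.0100)/52.836=0.087 → t=0.130; u2·a0=0.0157·52.836=0.830; a1=0.702 < 0.830 ≤ a1+a2=23.562 → R2 fires; M=6 D=3 Y=8 C=8 X=10
Draw 4: a1=0.624, a2=20.320, a3=3.408, a4=18.912, a5=4.590, a0=47.854; τ=−ln(0.4901)/47.854=0.015 → t=0.145; u2·a0=0.7003·47.854=33.512; a1+…+a3=24.352 < 33.512 ≤ a1+…+a4=43.264 → R4 fires; M=5 D=3 Y=8 C=9 X=11
Draw 5: a1=0.702, a2=25.146, a3=3.408, a4=17.730, a5=5.049, a0=52.035; τ=−ln(0.0630)/52.035=0.053 → t=0.198; u2·a0=0.4455·52.035=23.182; a1=0.702 < 23.182 ≤ a1+a2=25.848 → R2 fires; M=5 D=3 Y=8 C=8 X=11
Draw 6: a1=0.624, a2=22.352, a3=3.408, a4=15.760, a5=5.049, a0=47.193; τ=−ln(0.5725)/47.193=0.012 → t=0.210; u2·a0=0.1854·47.193=8.750; a1=0.624 < 8.750 ≤ a1+a2=22.976 → R2 fires; M=5 D=3 Y=8 C=7 X=11
Draw 7: a1=0.546, a2=19.558, a3=3.408, a4=13.790, a5=5.049, a0=42.351; τ=−ln(0.1726)/42.351=0.041 → t=0.251; u2·a0=0.2315·42.351=9.804; a1=0.546 < 9.804 ≤ a1+a2=20.104 → R2 fires; M=5 D=3 Y=8 C=6 X=11
Draw 8: a1=0.468, a2=16.764, a3=3.408, a4=11.820, a5=5.049, a0=37.509; τ=−ln(0.3282)/37.509=0.030 → t=0.281; u2·a0=0.5487·37.509=20.581; a1+a2=17.232 < 20.581 ≤ a1+…+a3=20.640 → R3 fires; M=5 D=3 Y=7 C=8 X=11
Draw 9: a1=0.624, a2=22.352, a3=2.982, a4=15.760, a5=5.049, a0=46.767; τ=−ln(0.6583)/46.767=0.009 → t=0.290; u2·a0=0.3795·46.767=17.748; a1=0.624 < 17.748 ≤ a1+a2=22.976 → R2 fires; M=5 D=3 Y=7 C=7 X=11
Draw 10: a1=0.546, a2=19.558, a3=2.982, a4=13.790, a5=5.049, a0=41.925; τ=−ln(0.7839)/41.925=0.006 → t=0.296; u2·a0=0.2347·41.925=9.840; a1=0.546 < 9.840 ≤ a1+a2=20.104 → R2 fires; M=5 D=3 Y=7 C=6 X=11
Draw 11: a1=0.468, a2=16.764, a3=2.982, a4=11.820, a5=5.049, a0=37.083; τ=−ln(0.1199)/37.083=0.057 → t=0.353 > T=0.32: stop.
Read off C at T=0.32: 6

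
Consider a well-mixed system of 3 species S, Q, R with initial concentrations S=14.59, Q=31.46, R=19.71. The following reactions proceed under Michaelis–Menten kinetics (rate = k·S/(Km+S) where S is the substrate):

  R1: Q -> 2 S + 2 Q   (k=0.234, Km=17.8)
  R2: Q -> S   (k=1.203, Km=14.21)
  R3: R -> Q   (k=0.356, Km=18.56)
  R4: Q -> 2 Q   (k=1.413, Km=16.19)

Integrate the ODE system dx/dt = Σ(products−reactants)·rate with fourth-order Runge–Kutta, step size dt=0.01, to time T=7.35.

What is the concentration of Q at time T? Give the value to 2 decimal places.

RK4 with dt=0.01: 735 steps to T=7.35. Trajectory (selected grid times):
t=0.00: S=14.59 Q=31.46 R=19.71
t=0.82: S=15.52 Q=31.82 R=19.56
t=1.63: S=16.43 Q=32.17 R=19.41
t=2.45: S=17.37 Q=32.53 R=19.26
t=3.27: S=18.30 Q=32.89 R=19.11
t=4.08: S=19.23 Q=33.25 R=18.97
t=4.90: S=20.17 Q=33.61 R=18.82
t=5.72: S=21.12 Q=33.97 R=18.67
t=6.53: S=22.06 Q=34.33 R=18.53
t=7.35: S=23.01 Q=34.69 R=18.39
Read off Q at T=7.35: 34.69

Q at T = 34.69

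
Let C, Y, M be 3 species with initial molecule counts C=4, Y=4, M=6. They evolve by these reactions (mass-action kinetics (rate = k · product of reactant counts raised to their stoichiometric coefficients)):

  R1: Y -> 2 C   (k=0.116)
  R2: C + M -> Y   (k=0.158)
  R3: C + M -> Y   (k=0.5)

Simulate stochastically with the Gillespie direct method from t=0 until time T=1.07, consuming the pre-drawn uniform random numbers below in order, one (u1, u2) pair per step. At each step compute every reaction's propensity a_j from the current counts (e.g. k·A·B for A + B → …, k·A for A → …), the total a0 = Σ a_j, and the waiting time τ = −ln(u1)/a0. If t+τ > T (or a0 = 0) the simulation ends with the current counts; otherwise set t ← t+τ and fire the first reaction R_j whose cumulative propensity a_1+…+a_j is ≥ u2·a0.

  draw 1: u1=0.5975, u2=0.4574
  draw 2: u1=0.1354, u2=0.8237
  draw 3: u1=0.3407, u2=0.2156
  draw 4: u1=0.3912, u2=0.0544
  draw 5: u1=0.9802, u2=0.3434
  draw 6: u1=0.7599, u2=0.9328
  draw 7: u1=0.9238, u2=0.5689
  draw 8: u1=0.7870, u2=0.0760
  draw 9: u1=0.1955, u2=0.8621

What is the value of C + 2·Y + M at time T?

Value at T = 18

Check how each reaction changes W = C + 2·Y + M (weight of products minus weight of reactants):
R1: Y -> 2 C: (1·2) − (2·1) = 2 − 2 = 0
R2: C + M -> Y: (2·1) − (1·1 + 1·1) = 2 − 2 = 0
R3: C + M -> Y: (2·1) − (1·1 + 1·1) = 2 − 2 = 0
Every reaction leaves W unchanged, so W is conserved and no simulation is needed: W(T) = W(0) = 4 + 2·4 + 6 = 18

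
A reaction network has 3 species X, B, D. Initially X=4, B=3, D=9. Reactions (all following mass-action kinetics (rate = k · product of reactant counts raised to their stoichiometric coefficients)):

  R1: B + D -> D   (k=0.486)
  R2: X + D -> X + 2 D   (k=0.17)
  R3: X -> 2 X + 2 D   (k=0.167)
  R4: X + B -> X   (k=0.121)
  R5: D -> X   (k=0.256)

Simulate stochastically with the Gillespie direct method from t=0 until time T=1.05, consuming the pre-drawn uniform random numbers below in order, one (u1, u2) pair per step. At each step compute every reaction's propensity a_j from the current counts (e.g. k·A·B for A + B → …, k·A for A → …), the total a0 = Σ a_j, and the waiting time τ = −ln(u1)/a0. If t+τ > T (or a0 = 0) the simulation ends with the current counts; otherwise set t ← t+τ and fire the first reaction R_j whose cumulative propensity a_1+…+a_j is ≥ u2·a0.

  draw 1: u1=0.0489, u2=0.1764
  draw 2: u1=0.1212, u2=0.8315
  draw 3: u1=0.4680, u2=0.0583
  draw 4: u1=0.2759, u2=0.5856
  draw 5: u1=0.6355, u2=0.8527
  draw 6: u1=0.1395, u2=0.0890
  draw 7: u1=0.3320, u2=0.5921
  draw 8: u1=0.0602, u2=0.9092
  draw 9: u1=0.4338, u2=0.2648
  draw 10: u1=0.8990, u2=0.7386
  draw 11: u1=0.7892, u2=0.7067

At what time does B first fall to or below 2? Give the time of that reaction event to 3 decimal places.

t=0.000: X=4 B=3 D=9
Draw 1: a1=13.122, a2=6.120, a3=0.668, a4=1.452, a5=2.304, a0=23.666; τ=−ln(0.0489)/23.666=0.128 → t=0.128; u2·a0=0.1764·23.666=4.175 ≤ a1=13.122 → R1 fires; X=4 B=2 D=9
Draw 2: a1=8.748, a2=6.120, a3=0.668, a4=0.968, a5=2.304, a0=18.808; τ=−ln(0.1212)/18.808=0.112 → t=0.240; u2·a0=0.8315·18.808=15.639; a1+…+a3=15.536 < 15.639 ≤ a1+…+a4=16.504 → R4 fires; X=4 B=1 D=9
Draw 3: a1=4.374, a2=6.120, a3=0.668, a4=0.484, a5=2.304, a0=13.950; τ=−ln(0.4680)/13.950=0.054 → t=0.294; u2·a0=0.0583·13.950=0.813 ≤ a1=4.374 → R1 fires; X=4 B=0 D=9
Draw 4: a1=0.000, a2=6.120, a3=0.668, a4=0.000, a5=2.304, a0=9.092; τ=−ln(0.2759)/9.092=0.142 → t=0.436; u2·a0=0.5856·9.092=5.324; a1=0.000 < 5.324 ≤ a1+a2=6.120 → R2 fires; X=4 B=0 D=10
Draw 5: a1=0.000, a2=6.800, a3=0.668, a4=0.000, a5=2.560, a0=10.028; τ=−ln(0.6355)/10.028=0.045 → t=0.481; u2·a0=0.8527·10.028=8.551; a1+…+a4=7.468 < 8.551 ≤ a1+…+a5=10.028 → R5 fires; X=5 B=0 D=9
Draw 6: a1=0.000, a2=7.650, a3=0.835, a4=0.000, a5=2.304, a0=10.789; τ=−ln(0.1395)/10.789=0.183 → t=0.664; u2·a0=0.0890·10.789=0.960; a1=0.000 < 0.960 ≤ a1+a2=7.650 → R2 fires; X=5 B=0 D=10
Draw 7: a1=0.000, a2=8.500, a3=0.835, a4=0.000, a5=2.560, a0=11.895; τ=−ln(0.3320)/11.895=0.093 → t=0.756; u2·a0=0.5921·11.895=7.043; a1=0.000 < 7.043 ≤ a1+a2=8.500 → R2 fires; X=5 B=0 D=11
Draw 8: a1=0.000, a2=9.350, a3=0.835, a4=0.000, a5=2.816, a0=13.001; τ=−ln(0.0602)/13.001=0.216 → t=0.972; u2·a0=0.9092·13.001=11.821; a1+…+a4=10.185 < 11.821 ≤ a1+…+a5=13.001 → R5 fires; X=6 B=0 D=10
Draw 9: a1=0.000, a2=10.200, a3=1.002, a4=0.000, a5=2.560, a0=13.762; τ=−ln(0.4338)/13.762=0.061 → t=1.033; u2·a0=0.2648·13.762=3.644; a1=0.000 < 3.644 ≤ a1+a2=10.200 → R2 fires; X=6 B=0 D=11
Draw 10: a1=0.000, a2=11.220, a3=1.002, a4=0.000, a5=2.816, a0=15.038; τ=−ln(0.8990)/15.038=0.007 → t=1.040; u2·a0=0.7386·15.038=11.107; a1=0.000 < 11.107 ≤ a1+a2=11.220 → R2 fires; X=6 B=0 D=12
Draw 11: a1=0.000, a2=12.240, a3=1.002, a4=0.000, a5=3.072, a0=16.314; τ=−ln(0.7892)/16.314=0.015 → t=1.055 > T=1.05: stop.
B first becomes ≤ 2 when it reaches 2 at the event at t=0.128.

Threshold first reached at t = 0.128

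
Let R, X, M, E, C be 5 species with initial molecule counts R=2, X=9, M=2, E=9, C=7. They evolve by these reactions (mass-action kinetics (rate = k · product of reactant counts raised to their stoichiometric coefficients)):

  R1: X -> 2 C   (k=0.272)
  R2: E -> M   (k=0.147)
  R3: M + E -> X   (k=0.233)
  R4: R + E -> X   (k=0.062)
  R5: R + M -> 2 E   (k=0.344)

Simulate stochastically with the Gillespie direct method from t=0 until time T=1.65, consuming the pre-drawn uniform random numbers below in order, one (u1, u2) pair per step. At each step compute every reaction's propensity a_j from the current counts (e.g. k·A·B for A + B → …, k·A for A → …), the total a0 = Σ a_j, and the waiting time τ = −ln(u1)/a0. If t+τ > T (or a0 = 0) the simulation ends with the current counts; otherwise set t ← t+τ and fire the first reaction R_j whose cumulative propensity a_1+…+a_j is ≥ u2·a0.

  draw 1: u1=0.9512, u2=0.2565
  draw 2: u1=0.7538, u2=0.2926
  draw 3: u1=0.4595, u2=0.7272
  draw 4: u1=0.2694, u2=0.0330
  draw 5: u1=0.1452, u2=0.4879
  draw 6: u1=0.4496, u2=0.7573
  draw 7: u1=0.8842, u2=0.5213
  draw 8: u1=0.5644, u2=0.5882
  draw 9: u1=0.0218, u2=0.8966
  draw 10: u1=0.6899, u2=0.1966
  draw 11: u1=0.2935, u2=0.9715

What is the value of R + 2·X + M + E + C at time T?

Check how each reaction changes W = R + 2·X + M + E + C (weight of products minus weight of reactants):
R1: X -> 2 C: (1·2) − (2·1) = 2 − 2 = 0
R2: E -> M: (1·1) − (1·1) = 1 − 1 = 0
R3: M + E -> X: (2·1) − (1·1 + 1·1) = 2 − 2 = 0
R4: R + E -> X: (2·1) − (1·1 + 1·1) = 2 − 2 = 0
R5: R + M -> 2 E: (1·2) − (1·1 + 1·1) = 2 − 2 = 0
Every reaction leaves W unchanged, so W is conserved and no simulation is needed: W(T) = W(0) = 2 + 2·9 + 2 + 9 + 7 = 38

Value at T = 38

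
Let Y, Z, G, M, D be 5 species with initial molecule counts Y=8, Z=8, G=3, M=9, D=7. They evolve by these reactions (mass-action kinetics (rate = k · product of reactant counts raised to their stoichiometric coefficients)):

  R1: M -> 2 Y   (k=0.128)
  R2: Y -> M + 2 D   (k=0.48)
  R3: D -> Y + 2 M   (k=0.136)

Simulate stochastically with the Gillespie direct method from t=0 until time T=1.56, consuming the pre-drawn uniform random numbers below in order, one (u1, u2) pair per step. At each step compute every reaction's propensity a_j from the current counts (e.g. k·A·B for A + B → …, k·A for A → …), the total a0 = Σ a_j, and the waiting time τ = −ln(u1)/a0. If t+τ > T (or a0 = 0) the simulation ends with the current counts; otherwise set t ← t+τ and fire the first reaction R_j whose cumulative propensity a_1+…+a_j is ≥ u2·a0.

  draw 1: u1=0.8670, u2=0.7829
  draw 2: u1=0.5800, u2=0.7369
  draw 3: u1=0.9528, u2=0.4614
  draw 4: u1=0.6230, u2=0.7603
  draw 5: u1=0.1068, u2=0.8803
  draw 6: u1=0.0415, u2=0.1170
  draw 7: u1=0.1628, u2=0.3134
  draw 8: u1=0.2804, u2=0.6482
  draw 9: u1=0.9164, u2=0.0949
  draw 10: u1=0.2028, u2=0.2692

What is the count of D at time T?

t=0.000: Y=8 Z=8 G=3 M=9 D=7
Draw 1: a1=1.152, a2=3.840, a3=0.952, a0=5.944; τ=−ln(0.8670)/5.944=0.024 → t=0.024; u2·a0=0.7829·5.944=4.654; a1=1.152 < 4.654 ≤ a1+a2=4.992 → R2 fires; Y=7 Z=8 G=3 M=10 D=9
Draw 2: a1=1.280, a2=3.360, a3=1.224, a0=5.864; τ=−ln(0.5800)/5.864=0.093 → t=0.117; u2·a0=0.7369·5.864=4.321; a1=1.280 < 4.321 ≤ a1+a2=4.640 → R2 fires; Y=6 Z=8 G=3 M=11 D=11
Draw 3: a1=1.408, a2=2.880, a3=1.496, a0=5.784; τ=−ln(0.9528)/5.784=0.008 → t=0.125; u2·a0=0.4614·5.784=2.669; a1=1.408 < 2.669 ≤ a1+a2=4.288 → R2 fires; Y=5 Z=8 G=3 M=12 D=13
Draw 4: a1=1.536, a2=2.400, a3=1.768, a0=5.704; τ=−ln(0.6230)/5.704=0.083 → t=0.208; u2·a0=0.7603·5.704=4.337; a1+a2=3.936 < 4.337 ≤ a1+…+a3=5.704 → R3 fires; Y=6 Z=8 G=3 M=14 D=12
Draw 5: a1=1.792, a2=2.880, a3=1.632, a0=6.304; τ=−ln(0.1068)/6.304=0.355 → t=0.563; u2·a0=0.8803·6.304=5.549; a1+a2=4.672 < 5.549 ≤ a1+…+a3=6.304 → R3 fires; Y=7 Z=8 G=3 M=16 D=11
Draw 6: a1=2.048, a2=3.360, a3=1.496, a0=6.904; τ=−ln(0.0415)/6.904=0.461 → t=1.024; u2·a0=0.1170·6.904=0.808 ≤ a1=2.048 → R1 fires; Y=9 Z=8 G=3 M=15 D=11
Draw 7: a1=1.920, a2=4.320, a3=1.496, a0=7.736; τ=−ln(0.1628)/7.736=0.235 → t=1.259; u2·a0=0.3134·7.736=2.424; a1=1.920 < 2.424 ≤ a1+a2=6.240 → R2 fires; Y=8 Z=8 G=3 M=16 D=13
Draw 8: a1=2.048, a2=3.840, a3=1.768, a0=7.656; τ=−ln(0.2804)/7.656=0.166 → t=1.425; u2·a0=0.6482·7.656=4.963; a1=2.048 < 4.963 ≤ a1+a2=5.888 → R2 fires; Y=7 Z=8 G=3 M=17 D=15
Draw 9: a1=2.176, a2=3.360, a3=2.040, a0=7.576; τ=−ln(0.9164)/7.576=0.012 → t=1.436; u2·a0=0.0949·7.576=0.719 ≤ a1=2.176 → R1 fires; Y=9 Z=8 G=3 M=16 D=15
Draw 10: a1=2.048, a2=4.320, a3=2.040, a0=8.408; τ=−ln(0.2028)/8.408=0.190 → t=1.626 > T=1.56: stop.
Read off D at T=1.56: 15

D at T = 15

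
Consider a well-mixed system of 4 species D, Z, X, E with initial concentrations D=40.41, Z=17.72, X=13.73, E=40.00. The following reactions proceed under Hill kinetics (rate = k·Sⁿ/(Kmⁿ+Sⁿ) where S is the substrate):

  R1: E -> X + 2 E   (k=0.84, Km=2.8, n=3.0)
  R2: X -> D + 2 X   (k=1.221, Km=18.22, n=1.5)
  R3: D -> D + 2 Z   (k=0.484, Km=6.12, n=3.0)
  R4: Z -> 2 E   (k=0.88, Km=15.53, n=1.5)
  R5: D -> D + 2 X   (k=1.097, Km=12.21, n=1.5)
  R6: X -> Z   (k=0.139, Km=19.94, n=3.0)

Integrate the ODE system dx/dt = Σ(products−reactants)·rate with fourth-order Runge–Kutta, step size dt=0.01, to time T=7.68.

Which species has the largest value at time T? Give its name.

RK4 with dt=0.01: 768 steps to T=7.68. Trajectory (selected grid times):
t=0.00: D=40.41 Z=17.72 X=13.73 E=40.00
t=0.85: D=40.86 Z=18.16 X=16.45 E=41.54
t=1.71: D=41.37 Z=18.62 X=19.27 E=43.12
t=2.56: D=41.94 Z=19.07 X=22.10 E=44.69
t=3.41: D=42.56 Z=19.53 X=24.97 E=46.27
t=4.27: D=43.22 Z=20.00 X=27.91 E=47.88
t=5.12: D=43.92 Z=20.46 X=30.86 E=49.49
t=5.97: D=44.65 Z=20.92 X=33.83 E=51.11
t=6.83: D=45.42 Z=21.39 X=36.87 E=52.76
t=7.68: D=46.20 Z=21.85 X=39.91 E=54.41
At T=7.68: D=46.20 Z=21.85 X=39.91 E=54.41; the largest is E.

Dominant species at T: E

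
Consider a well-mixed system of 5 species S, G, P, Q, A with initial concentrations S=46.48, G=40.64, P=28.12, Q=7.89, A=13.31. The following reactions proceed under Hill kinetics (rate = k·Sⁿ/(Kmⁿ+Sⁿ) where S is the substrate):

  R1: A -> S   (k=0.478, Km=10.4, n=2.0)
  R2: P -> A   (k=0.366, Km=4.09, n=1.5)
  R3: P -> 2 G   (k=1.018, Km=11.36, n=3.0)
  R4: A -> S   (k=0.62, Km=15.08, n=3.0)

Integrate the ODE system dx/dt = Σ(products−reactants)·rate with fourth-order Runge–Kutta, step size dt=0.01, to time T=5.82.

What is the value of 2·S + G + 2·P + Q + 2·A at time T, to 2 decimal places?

Value at T = 224.35

Check how each reaction changes W = 2·S + G + 2·P + Q + 2·A (weight of products minus weight of reactants):
R1: A -> S: (2·1) − (2·1) = 2 − 2 = 0
R2: P -> A: (2·1) − (2·1) = 2 − 2 = 0
R3: P -> 2 G: (1·2) − (2·1) = 2 − 2 = 0
R4: A -> S: (2·1) − (2·1) = 2 − 2 = 0
Every reaction leaves W unchanged, so W is conserved and no simulation is needed: W(T) = W(0) = 2·46.48 + 40.64 + 2·28.12 + 7.89 + 2·13.31 = 224.35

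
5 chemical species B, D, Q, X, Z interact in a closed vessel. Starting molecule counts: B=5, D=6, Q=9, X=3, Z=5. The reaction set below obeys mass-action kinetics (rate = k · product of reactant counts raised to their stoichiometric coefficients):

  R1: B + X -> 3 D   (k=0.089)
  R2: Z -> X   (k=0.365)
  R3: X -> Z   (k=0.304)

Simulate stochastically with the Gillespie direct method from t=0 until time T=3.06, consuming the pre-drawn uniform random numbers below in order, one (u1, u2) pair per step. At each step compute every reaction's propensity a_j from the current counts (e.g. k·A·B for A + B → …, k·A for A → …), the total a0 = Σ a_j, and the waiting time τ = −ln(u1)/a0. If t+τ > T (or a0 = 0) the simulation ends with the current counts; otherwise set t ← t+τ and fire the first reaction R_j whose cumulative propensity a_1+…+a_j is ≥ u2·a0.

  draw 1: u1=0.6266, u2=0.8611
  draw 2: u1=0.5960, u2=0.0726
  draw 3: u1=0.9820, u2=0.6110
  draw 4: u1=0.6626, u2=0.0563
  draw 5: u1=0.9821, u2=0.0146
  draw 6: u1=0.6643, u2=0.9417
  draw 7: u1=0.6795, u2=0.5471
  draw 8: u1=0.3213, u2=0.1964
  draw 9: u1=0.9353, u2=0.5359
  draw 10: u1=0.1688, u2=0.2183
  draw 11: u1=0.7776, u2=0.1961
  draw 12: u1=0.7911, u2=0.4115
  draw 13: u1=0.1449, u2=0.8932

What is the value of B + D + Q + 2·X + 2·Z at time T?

Check how each reaction changes W = B + D + Q + 2·X + 2·Z (weight of products minus weight of reactants):
R1: B + X -> 3 D: (1·3) − (1·1 + 2·1) = 3 − 3 = 0
R2: Z -> X: (2·1) − (2·1) = 2 − 2 = 0
R3: X -> Z: (2·1) − (2·1) = 2 − 2 = 0
Every reaction leaves W unchanged, so W is conserved and no simulation is needed: W(T) = W(0) = 5 + 6 + 9 + 2·3 + 2·5 = 36

Value at T = 36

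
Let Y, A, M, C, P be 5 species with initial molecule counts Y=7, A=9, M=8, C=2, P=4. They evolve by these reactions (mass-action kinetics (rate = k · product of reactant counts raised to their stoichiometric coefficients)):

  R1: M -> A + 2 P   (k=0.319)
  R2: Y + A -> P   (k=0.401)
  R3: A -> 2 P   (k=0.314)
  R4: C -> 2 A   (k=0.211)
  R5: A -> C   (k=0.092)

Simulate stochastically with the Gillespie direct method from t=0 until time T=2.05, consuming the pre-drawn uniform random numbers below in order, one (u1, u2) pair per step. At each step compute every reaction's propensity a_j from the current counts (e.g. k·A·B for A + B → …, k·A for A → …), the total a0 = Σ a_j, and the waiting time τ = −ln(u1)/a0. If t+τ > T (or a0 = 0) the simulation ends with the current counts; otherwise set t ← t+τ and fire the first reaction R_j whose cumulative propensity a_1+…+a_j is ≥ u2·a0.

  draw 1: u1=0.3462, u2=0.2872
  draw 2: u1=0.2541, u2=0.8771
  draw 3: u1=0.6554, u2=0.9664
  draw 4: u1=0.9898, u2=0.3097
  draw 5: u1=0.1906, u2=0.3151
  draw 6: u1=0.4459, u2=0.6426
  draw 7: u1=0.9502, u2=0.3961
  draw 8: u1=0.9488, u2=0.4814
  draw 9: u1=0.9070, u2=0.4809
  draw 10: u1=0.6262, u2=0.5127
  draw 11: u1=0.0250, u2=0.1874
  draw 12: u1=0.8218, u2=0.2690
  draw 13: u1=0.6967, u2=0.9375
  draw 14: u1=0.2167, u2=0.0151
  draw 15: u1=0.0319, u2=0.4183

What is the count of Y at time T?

Y at T = 0

t=0.000: Y=7 A=9 M=8 C=2 P=4
Draw 1: a1=2.552, a2=25.263, a3=2.826, a4=0.422, a5=0.828, a0=31.891; τ=−ln(0.3462)/31.891=0.033 → t=0.033; u2·a0=0.2872·31.891=9.159; a1=2.552 < 9.159 ≤ a1+a2=27.815 → R2 fires; Y=6 A=8 M=8 C=2 P=5
Draw 2: a1=2.552, a2=19.248, a3=2.512, a4=0.422, a5=0.736, a0=25.470; τ=−ln(0.2541)/25.470=0.054 → t=0.087; u2·a0=0.8771·25.470=22.340; a1+a2=21.800 < 22.340 ≤ a1+…+a3=24.312 → R3 fires; Y=6 A=7 M=8 C=2 P=7
Draw 3: a1=2.552, a2=16.842, a3=2.198, a4=0.422, a5=0.644, a0=22.658; τ=−ln(0.6554)/22.658=0.019 → t=0.106; u2·a0=0.9664·22.658=21.897; a1+…+a3=21.592 < 21.897 ≤ a1+…+a4=22.014 → R4 fires; Y=6 A=9 M=8 C=1 P=7
Draw 4: a1=2.552, a2=21.654, a3=2.826, a4=0.211, a5=0.828, a0=28.071; τ=−ln(0.9898)/28.071=0.000 → t=0.106; u2·a0=0.3097·28.071=8.694; a1=2.552 < 8.694 ≤ a1+a2=24.206 → R2 fires; Y=5 A=8 M=8 C=1 P=8
Draw 5: a1=2.552, a2=16.040, a3=2.512, a4=0.211, a5=0.736, a0=22.051; τ=−ln(0.1906)/22.051=0.075 → t=0.181; u2·a0=0.3151·22.051=6.948; a1=2.552 < 6.948 ≤ a1+a2=18.592 → R2 fires; Y=4 A=7 M=8 C=1 P=9
Draw 6: a1=2.552, a2=11.228, a3=2.198, a4=0.211, a5=0.644, a0=16.833; τ=−ln(0.4459)/16.833=0.048 → t=0.229; u2·a0=0.6426·16.833=10.817; a1=2.552 < 10.817 ≤ a1+a2=13.780 → R2 fires; Y=3 A=6 M=8 C=1 P=10
Draw 7: a1=2.552, a2=7.218, a3=1.884, a4=0.211, a5=0.552, a0=12.417; τ=−ln(0.9502)/12.417=0.004 → t=0.233; u2·a0=0.3961·12.417=4.918; a1=2.552 < 4.918 ≤ a1+a2=9.770 → R2 fires; Y=2 A=5 M=8 C=1 P=11
Draw 8: a1=2.552, a2=4.010, a3=1.570, a4=0.211, a5=0.460, a0=8.803; τ=−ln(0.9488)/8.803=0.006 → t=0.239; u2·a0=0.4814·8.803=4.238; a1=2.552 < 4.238 ≤ a1+a2=6.562 → R2 fires; Y=1 A=4 M=8 C=1 P=12
Draw 9: a1=2.552, a2=1.604, a3=1.256, a4=0.211, a5=0.368, a0=5.991; τ=−ln(0.9070)/5.991=0.016 → t=0.256; u2·a0=0.4809·5.991=2.881; a1=2.552 < 2.881 ≤ a1+a2=4.156 → R2 fires; Y=0 A=3 M=8 C=1 P=13
Draw 10: a1=2.552, a2=0.000, a3=0.942, a4=0.211, a5=0.276, a0=3.981; τ=−ln(0.6262)/3.981=0.118 → t=0.373; u2·a0=0.5127·3.981=2.041 ≤ a1=2.552 → R1 fires; Y=0 A=4 M=7 C=1 P=15
Draw 11: a1=2.233, a2=0.000, a3=1.256, a4=0.211, a5=0.368, a0=4.068; τ=−ln(0.0250)/4.068=0.907 → t=1.280; u2·a0=0.1874·4.068=0.762 ≤ a1=2.233 → R1 fires; Y=0 A=5 M=6 C=1 P=17
Draw 12: a1=1.914, a2=0.000, a3=1.570, a4=0.211, a5=0.460, a0=4.155; τ=−ln(0.8218)/4.155=0.047 → t=1.327; u2·a0=0.2690·4.155=1.118 ≤ a1=1.914 → R1 fires; Y=0 A=6 M=5 C=1 P=19
Draw 13: a1=1.595, a2=0.000, a3=1.884, a4=0.211, a5=0.552, a0=4.242; τ=−ln(0.6967)/4.242=0.085 → t=1.412; u2·a0=0.9375·4.242=3.977; a1+…+a4=3.690 < 3.977 ≤ a1+…+a5=4.242 → R5 fires; Y=0 A=5 M=5 C=2 P=19
Draw 14: a1=1.595, a2=0.000, a3=1.570, a4=0.422, a5=0.460, a0=4.047; τ=−ln(0.2167)/4.047=0.378 → t=1.790; u2·a0=0.0151·4.047=0.061 ≤ a1=1.595 → R1 fires; Y=0 A=6 M=4 C=2 P=21
Draw 15: a1=1.276, a2=0.000, a3=1.884, a4=0.422, a5=0.552, a0=4.134; τ=−ln(0.0319)/4.134=0.833 → t=2.624 > T=2.05: stop.
Read off Y at T=2.05: 0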